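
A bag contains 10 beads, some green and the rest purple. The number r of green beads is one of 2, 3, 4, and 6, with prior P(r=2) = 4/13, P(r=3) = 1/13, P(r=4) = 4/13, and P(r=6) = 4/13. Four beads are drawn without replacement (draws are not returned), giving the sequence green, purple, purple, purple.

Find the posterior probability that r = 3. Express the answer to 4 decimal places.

The likelihood of the observed sequence under each hypothesis: P(data | r = 2) = (2/10)(8/9)(7/8)(6/7) = 0.13333; P(data | r = 3) = (3/10)(7/9)(6/8)(5/7) = 0.125; P(data | r = 4) = (4/10)(6/9)(5/8)(4/7) = 0.095238; P(data | r = 6) = (6/10)(4/9)(3/8)(2/7) = 0.028571.
The prior-weighted likelihoods are 4/13 · 0.13333 = 0.041026, 1/13 · 0.125 = 0.0096154, 4/13 · 0.095238 = 0.029304, 4/13 · 0.028571 = 0.0087912; summing to 0.088736.
Hence P(r = 3 | data) = (0.0096154) / (0.088736) = 0.10836.

0.1084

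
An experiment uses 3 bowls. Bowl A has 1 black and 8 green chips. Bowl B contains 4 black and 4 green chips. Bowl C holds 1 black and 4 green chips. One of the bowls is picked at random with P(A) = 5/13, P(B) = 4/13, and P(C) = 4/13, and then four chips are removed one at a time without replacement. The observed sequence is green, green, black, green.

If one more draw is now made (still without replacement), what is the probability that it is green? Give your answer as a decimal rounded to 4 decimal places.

For each hypothesis, P(data | H) works out to: P(data | bowl A) = (8/9)(7/8)(1/7)(6/6) = 0.11111; P(data | bowl B) = (4/8)(3/7)(4/6)(2/5) = 0.057143; P(data | bowl C) = (4/5)(3/4)(1/3)(2/2) = 0.2.
Multiplying each by its prior: 5/13 · 0.11111 = 0.042735, 4/13 · 0.057143 = 0.017582, 4/13 · 0.2 = 0.061538; with total 0.12186.
The posterior is then P(bowl A | data) = 0.3507, P(bowl B | data) = 0.14429, P(bowl C | data) = 0.50501.
Averaging over the posterior, P(green next | data) = (1)(0.3507) + (1/4)(0.14429) + (1)(0.50501) = 0.89178.

0.8918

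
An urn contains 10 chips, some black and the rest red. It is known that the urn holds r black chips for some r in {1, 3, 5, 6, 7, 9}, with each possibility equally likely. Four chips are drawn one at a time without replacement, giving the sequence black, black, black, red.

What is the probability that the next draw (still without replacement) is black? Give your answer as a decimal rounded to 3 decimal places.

0.646

Under each hypothesis, the probability of the observed sequence is: P(data | r = 1) = (1/10)(0/9) = 0; P(data | r = 3) = (3/10)(2/9)(1/8)(7/7) = 0.0083333; P(data | r = 5) = (5/10)(4/9)(3/8)(5/7) = 0.059524; P(data | r = 6) = (6/10)(5/9)(4/8)(4/7) = 0.095238; P(data | r = 7) = (7/10)(6/9)(5/8)(3/7) = 0.125; P(data | r = 9) = (9/10)(8/9)(7/8)(1/7) = 0.1.
Multiplying each by its prior: 1/6 · 0 = 0, 1/6 · 0.0083333 = 0.0013889, 1/6 · 0.059524 = 0.0099206, 1/6 · 0.095238 = 0.015873, 1/6 · 0.125 = 0.020833, 1/6 · 0.1 = 0.016667; summing to 0.064683.
Normalising, the posterior is P(r = 1 | data) = 0, P(r = 3 | data) = 0.021472, P(r = 5 | data) = 0.15337, P(r = 6 | data) = 0.2454, P(r = 7 | data) = 0.32209, P(r = 9 | data) = 0.25767.
The predictive probability is P(black next | data) = (0)(0.021472) + (1/3)(0.15337) + (1/2)(0.2454) + (2/3)(0.32209) + (1)(0.25767) = 0.64622.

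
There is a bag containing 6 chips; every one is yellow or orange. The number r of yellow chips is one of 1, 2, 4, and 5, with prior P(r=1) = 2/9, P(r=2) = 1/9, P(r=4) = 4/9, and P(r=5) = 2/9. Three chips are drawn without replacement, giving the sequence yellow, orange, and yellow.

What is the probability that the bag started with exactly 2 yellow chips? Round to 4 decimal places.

0.0556

Compute the likelihood of the observed sequence for each case: P(data | r = 1) = (1/6)(5/5)(0/4) = 0; P(data | r = 2) = (2/6)(4/5)(1/4) = 1/15; P(data | r = 4) = (4/6)(2/5)(3/4) = 1/5; P(data | r = 5) = (5/6)(1/5)(4/4) = 1/6.
Weighting by the prior gives 2/9 · 0 = 0, 1/9 · 1/15 = 1/135, 4/9 · 1/5 = 4/45, 2/9 · 1/6 = 1/27; with total 2/15.
Hence P(r = 2 | data) = (1/135) / (2/15) = 1/18.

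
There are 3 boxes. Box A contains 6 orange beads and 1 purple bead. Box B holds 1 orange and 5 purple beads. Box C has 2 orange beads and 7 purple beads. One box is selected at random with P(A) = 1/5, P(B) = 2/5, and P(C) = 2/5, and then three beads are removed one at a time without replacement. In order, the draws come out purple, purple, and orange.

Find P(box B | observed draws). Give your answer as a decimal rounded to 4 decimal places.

0.5000

Compute the likelihood of the observed sequence for each case: P(data | box A) = (1/7)(0/6) = 0; P(data | box B) = (5/6)(4/5)(1/4) = 1/6; P(data | box C) = (7/9)(6/8)(2/7) = 1/6.
Weighting by the prior gives 1/5 · 0 = 0, 2/5 · 1/6 = 1/15, 2/5 · 1/6 = 1/15; summing to 2/15.
Therefore the posterior P(box B | data) = (1/15) / (2/15) = 1/2.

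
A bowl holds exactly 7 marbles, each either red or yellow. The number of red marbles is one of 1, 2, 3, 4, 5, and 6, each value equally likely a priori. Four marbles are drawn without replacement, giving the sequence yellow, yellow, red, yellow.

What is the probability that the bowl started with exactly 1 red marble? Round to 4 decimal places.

Under each hypothesis, the probability of the observed sequence is: P(data | r = 1) = (6/7)(5/6)(1/5)(4/4) = 1/7; P(data | r = 2) = (5/7)(4/6)(2/5)(3/4) = 1/7; P(data | r = 3) = (4/7)(3/6)(3/5)(2/4) = 3/35; P(data | r = 4) = (3/7)(2/6)(4/5)(1/4) = 1/35; P(data | r = 5) = (2/7)(1/6)(5/5)(0/4) = 0; P(data | r = 6) = (1/7)(0/6) = 0.
Weighting by the prior gives 1/6 · 1/7 = 1/42, 1/6 · 1/7 = 1/42, 1/6 · 3/35 = 1/70, 1/6 · 1/35 = 1/210, 1/6 · 0 = 0, 1/6 · 0 = 0; summing to 1/15.
By Bayes' rule, P(r = 1 | data) = (1/42) / (1/15) = 5/14.

0.3571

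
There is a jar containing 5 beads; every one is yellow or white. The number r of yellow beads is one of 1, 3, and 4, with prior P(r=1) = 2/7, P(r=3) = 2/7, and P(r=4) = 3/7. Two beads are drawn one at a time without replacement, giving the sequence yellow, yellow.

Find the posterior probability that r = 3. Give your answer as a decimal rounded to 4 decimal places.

0.2500

Compute the likelihood of the observed sequence for each case: P(data | r = 1) = (1/5)(0/4) = 0; P(data | r = 3) = (3/5)(2/4) = 3/10; P(data | r = 4) = (4/5)(3/4) = 3/5.
Multiplying each by its prior: 2/7 · 0 = 0, 2/7 · 3/10 = 3/35, 3/7 · 3/5 = 9/35; these sum to 12/35.
Hence P(r = 3 | data) = (3/35) / (12/35) = 1/4.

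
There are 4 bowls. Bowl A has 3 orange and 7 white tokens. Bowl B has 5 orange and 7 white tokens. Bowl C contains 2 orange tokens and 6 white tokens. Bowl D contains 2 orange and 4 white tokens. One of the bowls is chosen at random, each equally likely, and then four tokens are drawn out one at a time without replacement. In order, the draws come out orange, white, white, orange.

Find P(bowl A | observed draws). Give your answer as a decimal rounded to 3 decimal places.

The likelihood of the observed sequence under each hypothesis: P(data | bowl A) = (3/10)(7/9)(6/8)(2/7) = 0.05; P(data | bowl B) = (5/12)(7/11)(6/10)(4/9) = 0.070707; P(data | bowl C) = (2/8)(6/7)(5/6)(1/5) = 0.035714; P(data | bowl D) = (2/6)(4/5)(3/4)(1/3) = 0.066667.
The prior-weighted likelihoods are 1/4 · 0.05 = 0.0125, 1/4 · 0.070707 = 0.017677, 1/4 · 0.035714 = 0.0089286, 1/4 · 0.066667 = 0.016667; summing to 0.055772.
Therefore the posterior P(bowl A | data) = (0.0125) / (0.055772) = 0.22413.

0.224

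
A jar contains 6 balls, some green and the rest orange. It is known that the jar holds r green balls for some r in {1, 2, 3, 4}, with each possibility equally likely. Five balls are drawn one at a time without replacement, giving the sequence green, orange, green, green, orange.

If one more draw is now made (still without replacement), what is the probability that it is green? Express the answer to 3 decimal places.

Under each hypothesis, the probability of the observed sequence is: P(data | r = 1) = (1/6)(5/5)(0/4) = 0; P(data | r = 2) = (2/6)(4/5)(1/4)(0/3) = 0; P(data | r = 3) = (3/6)(3/5)(2/4)(1/3)(2/2) = 1/20; P(data | r = 4) = (4/6)(2/5)(3/4)(2/3)(1/2) = 1/15.
The prior-weighted likelihoods are 1/4 · 0 = 0, 1/4 · 0 = 0, 1/4 · 1/20 = 1/80, 1/4 · 1/15 = 1/60; summing to 7/240.
Normalising, the posterior is P(r = 1 | data) = 0, P(r = 2 | data) = 0, P(r = 3 | data) = 3/7, P(r = 4 | data) = 4/7.
The predictive probability is P(green next | data) = (0)(3/7) + (1)(4/7) = 4/7.

0.571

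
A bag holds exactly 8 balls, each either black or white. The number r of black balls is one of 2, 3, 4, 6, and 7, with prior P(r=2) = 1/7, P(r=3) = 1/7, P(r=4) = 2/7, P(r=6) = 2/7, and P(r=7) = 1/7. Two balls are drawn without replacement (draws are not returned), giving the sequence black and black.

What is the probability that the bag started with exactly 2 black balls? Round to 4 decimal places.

Compute the likelihood of the observed sequence for each case: P(data | r = 2) = (2/8)(1/7) = 1/28; P(data | r = 3) = (3/8)(2/7) = 3/28; P(data | r = 4) = (4/8)(3/7) = 3/14; P(data | r = 6) = (6/8)(5/7) = 15/28; P(data | r = 7) = (7/8)(6/7) = 3/4.
Weighting by the prior gives 1/7 · 1/28 = 1/196, 1/7 · 3/28 = 3/196, 2/7 · 3/14 = 3/49, 2/7 · 15/28 = 15/98, 1/7 · 3/4 = 3/28; these sum to 67/196.
So P(r = 2 | data) = (1/196) / (67/196) = 1/67.

0.0149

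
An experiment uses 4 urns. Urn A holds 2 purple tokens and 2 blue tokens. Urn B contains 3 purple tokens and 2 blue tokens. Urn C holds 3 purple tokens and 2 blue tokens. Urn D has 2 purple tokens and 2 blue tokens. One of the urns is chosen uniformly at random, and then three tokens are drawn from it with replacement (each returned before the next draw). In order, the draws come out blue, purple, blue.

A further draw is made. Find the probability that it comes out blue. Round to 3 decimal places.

0.457

For each hypothesis, P(data | H) works out to: P(data | urn A) = (2/4)(2/4)(2/4) = 0.125; P(data | urn B) = (2/5)(3/5)(2/5) = 0.096; P(data | urn C) = (2/5)(3/5)(2/5) = 0.096; P(data | urn D) = (2/4)(2/4)(2/4) = 0.125.
Multiplying each by its prior: 1/4 · 0.125 = 0.03125, 1/4 · 0.096 = 0.024, 1/4 · 0.096 = 0.024, 1/4 · 0.125 = 0.03125; summing to 0.1105.
Normalising, the posterior is P(urn A | data) = 0.28281, P(urn B | data) = 0.21719, P(urn C | data) = 0.21719, P(urn D | data) = 0.28281.
Averaging over the posterior, P(blue next | data) = (1/2)(0.28281) + (2/5)(0.21719) + (2/5)(0.21719) + (1/2)(0.28281) = 0.45656.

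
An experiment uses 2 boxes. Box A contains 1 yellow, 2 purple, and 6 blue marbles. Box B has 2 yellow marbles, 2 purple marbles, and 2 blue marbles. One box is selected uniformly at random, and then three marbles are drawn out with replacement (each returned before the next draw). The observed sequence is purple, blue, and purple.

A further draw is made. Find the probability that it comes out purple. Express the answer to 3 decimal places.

0.281

The likelihood of the observed sequence under each hypothesis: P(data | box A) = (2/9)(6/9)(2/9) = 8/243; P(data | box B) = (2/6)(2/6)(2/6) = 1/27.
The prior-weighted likelihoods are 1/2 · 8/243 = 4/243, 1/2 · 1/27 = 1/54; these sum to 17/486.
Dividing through by the total gives posterior P(box A | data) = 8/17, P(box B | data) = 9/17.
The predictive probability is P(purple next | data) = (2/9)(8/17) + (1/3)(9/17) = 43/153.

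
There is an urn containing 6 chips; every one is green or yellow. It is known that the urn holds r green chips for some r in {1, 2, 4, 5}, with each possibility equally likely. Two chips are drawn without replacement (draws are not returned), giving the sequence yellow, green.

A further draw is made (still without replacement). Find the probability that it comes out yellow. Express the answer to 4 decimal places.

The likelihood of the observed sequence under each hypothesis: P(data | r = 1) = (5/6)(1/5) = 1/6; P(data | r = 2) = (4/6)(2/5) = 4/15; P(data | r = 4) = (2/6)(4/5) = 4/15; P(data | r = 5) = (1/6)(5/5) = 1/6.
Weighting by the prior gives 1/4 · 1/6 = 1/24, 1/4 · 4/15 = 1/15, 1/4 · 4/15 = 1/15, 1/4 · 1/6 = 1/24; summing to 13/60.
Dividing through by the total gives posterior P(r = 1 | data) = 5/26, P(r = 2 | data) = 4/13, P(r = 4 | data) = 4/13, P(r = 5 | data) = 5/26.
So P(yellow next | data) = Σ P(yellow next | H) P(H | data) = (1)(5/26) + (3/4)(4/13) + (1/4)(4/13) + (0)(5/26) = 1/2.

0.5000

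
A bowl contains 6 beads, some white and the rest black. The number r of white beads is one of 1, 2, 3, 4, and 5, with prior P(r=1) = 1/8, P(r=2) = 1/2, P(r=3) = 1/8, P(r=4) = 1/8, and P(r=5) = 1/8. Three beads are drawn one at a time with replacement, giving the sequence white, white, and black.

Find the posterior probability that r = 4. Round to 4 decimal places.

0.2092

Compute the likelihood of the observed sequence for each case: P(data | r = 1) = (1/6)(1/6)(5/6) = 0.023148; P(data | r = 2) = (2/6)(2/6)(4/6) = 0.074074; P(data | r = 3) = (3/6)(3/6)(3/6) = 0.125; P(data | r = 4) = (4/6)(4/6)(2/6) = 0.14815; P(data | r = 5) = (5/6)(5/6)(1/6) = 0.11574.
The prior-weighted likelihoods are 1/8 · 0.023148 = 0.0028935, 1/2 · 0.074074 = 0.037037, 1/8 · 0.125 = 0.015625, 1/8 · 0.14815 = 0.018519, 1/8 · 0.11574 = 0.014468; with total 0.088542.
Hence P(r = 4 | data) = (0.018519) / (0.088542) = 0.20915.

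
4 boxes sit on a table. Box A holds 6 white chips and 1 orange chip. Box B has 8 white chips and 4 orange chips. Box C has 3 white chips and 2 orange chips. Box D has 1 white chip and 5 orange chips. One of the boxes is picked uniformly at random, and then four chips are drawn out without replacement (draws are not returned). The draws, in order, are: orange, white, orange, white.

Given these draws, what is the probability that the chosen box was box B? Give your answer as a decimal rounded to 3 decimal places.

The likelihood of the observed sequence under each hypothesis: P(data | box A) = (1/7)(6/6)(0/5) = 0; P(data | box B) = (4/12)(8/11)(3/10)(7/9) = 28/495; P(data | box C) = (2/5)(3/4)(1/3)(2/2) = 1/10; P(data | box D) = (5/6)(1/5)(4/4)(0/3) = 0.
Weighting by the prior gives 1/4 · 0 = 0, 1/4 · 28/495 = 7/495, 1/4 · 1/10 = 1/40, 1/4 · 0 = 0; with total 31/792.
So P(box B | data) = (7/495) / (31/792) = 56/155.

0.361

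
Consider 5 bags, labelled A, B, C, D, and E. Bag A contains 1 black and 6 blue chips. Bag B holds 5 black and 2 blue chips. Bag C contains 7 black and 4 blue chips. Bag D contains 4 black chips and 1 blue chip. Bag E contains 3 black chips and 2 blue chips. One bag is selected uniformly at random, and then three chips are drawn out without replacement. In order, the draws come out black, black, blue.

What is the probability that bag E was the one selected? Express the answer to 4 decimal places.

For each hypothesis, P(data | H) works out to: P(data | bag A) = (1/7)(0/6) = 0; P(data | bag B) = (5/7)(4/6)(2/5) = 0.19048; P(data | bag C) = (7/11)(6/10)(4/9) = 0.1697; P(data | bag D) = (4/5)(3/4)(1/3) = 0.2; P(data | bag E) = (3/5)(2/4)(2/3) = 0.2.
Multiplying each by its prior: 1/5 · 0 = 0, 1/5 · 0.19048 = 0.038095, 1/5 · 0.1697 = 0.033939, 1/5 · 0.2 = 0.04, 1/5 · 0.2 = 0.04; with total 0.15203.
Hence P(bag E | data) = (0.04) / (0.15203) = 0.2631.

0.2631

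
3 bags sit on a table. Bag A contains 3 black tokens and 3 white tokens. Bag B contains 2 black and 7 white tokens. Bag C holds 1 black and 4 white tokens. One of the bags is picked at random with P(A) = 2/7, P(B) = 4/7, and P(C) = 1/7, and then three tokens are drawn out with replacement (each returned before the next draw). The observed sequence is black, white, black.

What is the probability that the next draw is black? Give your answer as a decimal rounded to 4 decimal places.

0.3800

The likelihood of the observed sequence under each hypothesis: P(data | bag A) = (3/6)(3/6)(3/6) = 0.125; P(data | bag B) = (2/9)(7/9)(2/9) = 0.038409; P(data | bag C) = (1/5)(4/5)(1/5) = 0.032.
Weighting by the prior gives 2/7 · 0.125 = 0.035714, 4/7 · 0.038409 = 0.021948, 1/7 · 0.032 = 0.0045714; these sum to 0.062234.
Normalising, the posterior is P(bag A | data) = 0.57387, P(bag B | data) = 0.35267, P(bag C | data) = 0.073456.
The predictive probability is P(black next | data) = (1/2)(0.57387) + (2/9)(0.35267) + (1/5)(0.073456) = 0.38.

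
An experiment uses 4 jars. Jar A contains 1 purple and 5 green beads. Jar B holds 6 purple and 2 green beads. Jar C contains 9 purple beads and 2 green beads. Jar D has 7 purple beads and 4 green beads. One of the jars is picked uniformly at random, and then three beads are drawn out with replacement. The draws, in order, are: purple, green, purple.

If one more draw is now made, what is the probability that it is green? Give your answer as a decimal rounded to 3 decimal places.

The likelihood of the observed sequence under each hypothesis: P(data | jar A) = (1/6)(5/6)(1/6) = 0.023148; P(data | jar B) = (6/8)(2/8)(6/8) = 0.14062; P(data | jar C) = (9/11)(2/11)(9/11) = 0.12171; P(data | jar D) = (7/11)(4/11)(7/11) = 0.14726.
The prior-weighted likelihoods are 1/4 · 0.023148 = 0.005787, 1/4 · 0.14062 = 0.035156, 1/4 · 0.12171 = 0.030428, 1/4 · 0.14726 = 0.036814; these sum to 0.10819.
Normalising, the posterior is P(jar A | data) = 0.053492, P(jar B | data) = 0.32496, P(jar C | data) = 0.28126, P(jar D | data) = 0.34029.
So P(green next | data) = Σ P(green next | H) P(H | data) = (5/6)(0.053492) + (1/4)(0.32496) + (2/11)(0.28126) + (4/11)(0.34029) = 0.3007.

0.301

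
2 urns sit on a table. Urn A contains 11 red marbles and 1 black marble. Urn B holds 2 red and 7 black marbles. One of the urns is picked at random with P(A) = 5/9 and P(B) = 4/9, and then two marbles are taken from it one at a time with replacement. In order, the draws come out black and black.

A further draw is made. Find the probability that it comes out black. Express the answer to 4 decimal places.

0.7680

For each hypothesis, P(data | H) works out to: P(data | urn A) = (1/12)(1/12) = 0.0069444; P(data | urn B) = (7/9)(7/9) = 0.60494.
The prior-weighted likelihoods are 5/9 · 0.0069444 = 0.003858, 4/9 · 0.60494 = 0.26886; with total 0.27272.
The posterior is then P(urn A | data) = 0.014146, P(urn B | data) = 0.98585.
The predictive probability is P(black next | data) = (1/12)(0.014146) + (7/9)(0.98585) = 0.76795.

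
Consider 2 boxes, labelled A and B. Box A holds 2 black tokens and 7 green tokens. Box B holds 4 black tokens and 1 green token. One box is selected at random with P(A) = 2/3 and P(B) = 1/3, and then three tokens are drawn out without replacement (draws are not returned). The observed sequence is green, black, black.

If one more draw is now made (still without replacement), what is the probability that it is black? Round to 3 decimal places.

Under each hypothesis, the probability of the observed sequence is: P(data | box A) = (7/9)(2/8)(1/7) = 1/36; P(data | box B) = (1/5)(4/4)(3/3) = 1/5.
The prior-weighted likelihoods are 2/3 · 1/36 = 1/54, 1/3 · 1/5 = 1/15; with total 23/270.
Dividing through by the total gives posterior P(box A | data) = 5/23, P(box B | data) = 18/23.
Averaging over the posterior, P(black next | data) = (0)(5/23) + (1)(18/23) = 18/23.

0.783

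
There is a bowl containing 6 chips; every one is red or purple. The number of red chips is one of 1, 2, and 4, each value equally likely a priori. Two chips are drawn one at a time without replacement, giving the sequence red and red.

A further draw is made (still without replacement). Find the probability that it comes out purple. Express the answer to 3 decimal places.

The likelihood of the observed sequence under each hypothesis: P(data | r = 1) = (1/6)(0/5) = 0; P(data | r = 2) = (2/6)(1/5) = 1/15; P(data | r = 4) = (4/6)(3/5) = 2/5.
Multiplying each by its prior: 1/3 · 0 = 0, 1/3 · 1/15 = 1/45, 1/3 · 2/5 = 2/15; these sum to 7/45.
Dividing through by the total gives posterior P(r = 1 | data) = 0, P(r = 2 | data) = 1/7, P(r = 4 | data) = 6/7.
Averaging over the posterior, P(purple next | data) = (1)(1/7) + (1/2)(6/7) = 4/7.

0.571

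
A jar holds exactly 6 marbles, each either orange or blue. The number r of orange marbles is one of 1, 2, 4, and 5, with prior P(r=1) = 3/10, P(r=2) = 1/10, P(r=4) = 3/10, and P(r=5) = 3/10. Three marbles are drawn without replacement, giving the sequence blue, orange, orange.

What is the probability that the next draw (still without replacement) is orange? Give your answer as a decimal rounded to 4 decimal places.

0.7714

Under each hypothesis, the probability of the observed sequence is: P(data | r = 1) = (5/6)(1/5)(0/4) = 0; P(data | r = 2) = (4/6)(2/5)(1/4) = 1/15; P(data | r = 4) = (2/6)(4/5)(3/4) = 1/5; P(data | r = 5) = (1/6)(5/5)(4/4) = 1/6.
Multiplying each by its prior: 3/10 · 0 = 0, 1/10 · 1/15 = 1/150, 3/10 · 1/5 = 3/50, 3/10 · 1/6 = 1/20; with total 7/60.
The posterior is then P(r = 1 | data) = 0, P(r = 2 | data) = 2/35, P(r = 4 | data) = 18/35, P(r = 5 | data) = 3/7.
So P(orange next | data) = Σ P(orange next | H) P(H | data) = (0)(2/35) + (2/3)(18/35) + (1)(3/7) = 27/35.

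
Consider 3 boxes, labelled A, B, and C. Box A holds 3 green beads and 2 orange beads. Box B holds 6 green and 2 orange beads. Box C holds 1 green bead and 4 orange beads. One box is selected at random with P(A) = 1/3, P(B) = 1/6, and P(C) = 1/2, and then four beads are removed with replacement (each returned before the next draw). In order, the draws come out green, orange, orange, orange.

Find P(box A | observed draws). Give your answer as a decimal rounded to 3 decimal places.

For each hypothesis, P(data | H) works out to: P(data | box A) = (3/5)(2/5)(2/5)(2/5) = 0.0384; P(data | box B) = (6/8)(2/8)(2/8)(2/8) = 0.011719; P(data | box C) = (1/5)(4/5)(4/5)(4/5) = 0.1024.
The prior-weighted likelihoods are 1/3 · 0.0384 = 0.0128, 1/6 · 0.011719 = 0.0019531, 1/2 · 0.1024 = 0.0512; with total 0.065953.
Hence P(box A | data) = (0.0128) / (0.065953) = 0.19408.

0.194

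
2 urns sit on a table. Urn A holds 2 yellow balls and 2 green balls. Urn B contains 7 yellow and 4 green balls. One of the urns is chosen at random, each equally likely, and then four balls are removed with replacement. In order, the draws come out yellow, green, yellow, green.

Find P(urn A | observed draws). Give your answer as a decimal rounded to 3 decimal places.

0.539

For each hypothesis, P(data | H) works out to: P(data | urn A) = (2/4)(2/4)(2/4)(2/4) = 0.0625; P(data | urn B) = (7/11)(4/11)(7/11)(4/11) = 0.053548.
The prior-weighted likelihoods are 1/2 · 0.0625 = 0.03125, 1/2 · 0.053548 = 0.026774; summing to 0.058024.
Therefore the posterior P(urn A | data) = (0.03125) / (0.058024) = 0.53857.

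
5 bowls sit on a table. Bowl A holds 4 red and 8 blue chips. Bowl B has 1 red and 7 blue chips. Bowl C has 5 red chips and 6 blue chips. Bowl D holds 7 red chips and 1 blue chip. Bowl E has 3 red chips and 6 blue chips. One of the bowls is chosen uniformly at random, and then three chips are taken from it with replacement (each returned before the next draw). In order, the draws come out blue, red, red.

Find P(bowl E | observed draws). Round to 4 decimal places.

0.2001

Compute the likelihood of the observed sequence for each case: P(data | bowl A) = (8/12)(4/12)(4/12) = 0.074074; P(data | bowl B) = (7/8)(1/8)(1/8) = 0.013672; P(data | bowl C) = (6/11)(5/11)(5/11) = 0.1127; P(data | bowl D) = (1/8)(7/8)(7/8) = 0.095703; P(data | bowl E) = (6/9)(3/9)(3/9) = 0.074074.
The prior-weighted likelihoods are 1/5 · 0.074074 = 0.014815, 1/5 · 0.013672 = 0.0027344, 1/5 · 0.1127 = 0.022539, 1/5 · 0.095703 = 0.019141, 1/5 · 0.074074 = 0.014815; with total 0.074044.
So P(bowl E | data) = (0.014815) / (0.074044) = 0.20008.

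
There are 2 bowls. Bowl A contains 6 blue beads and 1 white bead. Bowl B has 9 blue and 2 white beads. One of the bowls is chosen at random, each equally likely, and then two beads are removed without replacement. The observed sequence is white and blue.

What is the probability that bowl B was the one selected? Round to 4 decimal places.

0.5339

Under each hypothesis, the probability of the observed sequence is: P(data | bowl A) = (1/7)(6/6) = 1/7; P(data | bowl B) = (2/11)(9/10) = 9/55.
The prior-weighted likelihoods are 1/2 · 1/7 = 1/14, 1/2 · 9/55 = 9/110; summing to 59/385.
So P(bowl B | data) = (9/110) / (59/385) = 63/118.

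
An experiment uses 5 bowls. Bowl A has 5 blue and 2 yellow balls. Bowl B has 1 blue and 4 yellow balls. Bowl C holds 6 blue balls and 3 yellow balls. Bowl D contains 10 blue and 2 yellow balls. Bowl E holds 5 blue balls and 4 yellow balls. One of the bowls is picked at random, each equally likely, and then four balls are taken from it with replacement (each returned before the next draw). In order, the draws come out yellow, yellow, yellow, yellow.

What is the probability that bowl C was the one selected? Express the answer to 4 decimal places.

Compute the likelihood of the observed sequence for each case: P(data | bowl A) = (2/7)(2/7)(2/7)(2/7) = 0.0066639; P(data | bowl B) = (4/5)(4/5)(4/5)(4/5) = 0.4096; P(data | bowl C) = (3/9)(3/9)(3/9)(3/9) = 0.012346; P(data | bowl D) = (2/12)(2/12)(2/12)(2/12) = 0.0007716; P(data | bowl E) = (4/9)(4/9)(4/9)(4/9) = 0.039018.
Weighting by the prior gives 1/5 · 0.0066639 = 0.0013328, 1/5 · 0.4096 = 0.08192, 1/5 · 0.012346 = 0.0024691, 1/5 · 0.0007716 = 0.00015432, 1/5 · 0.039018 = 0.0078037; these sum to 0.09368.
So P(bowl C | data) = (0.0024691) / (0.09368) = 0.026357.

0.0264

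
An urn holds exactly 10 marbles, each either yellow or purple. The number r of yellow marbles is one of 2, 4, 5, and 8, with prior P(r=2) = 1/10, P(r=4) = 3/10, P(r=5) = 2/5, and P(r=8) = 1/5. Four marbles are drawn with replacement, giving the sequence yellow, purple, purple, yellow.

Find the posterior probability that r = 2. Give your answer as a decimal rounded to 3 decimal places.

Under each hypothesis, the probability of the observed sequence is: P(data | r = 2) = (2/10)(8/10)(8/10)(2/10) = 0.0256; P(data | r = 4) = (4/10)(6/10)(6/10)(4/10) = 0.0576; P(data | r = 5) = (5/10)(5/10)(5/10)(5/10) = 0.0625; P(data | r = 8) = (8/10)(2/10)(2/10)(8/10) = 0.0256.
Multiplying each by its prior: 1/10 · 0.0256 = 0.00256, 3/10 · 0.0576 = 0.01728, 2/5 · 0.0625 = 0.025, 1/5 · 0.0256 = 0.00512; with total 0.04996.
So P(r = 2 | data) = (0.00256) / (0.04996) = 0.051241.

0.051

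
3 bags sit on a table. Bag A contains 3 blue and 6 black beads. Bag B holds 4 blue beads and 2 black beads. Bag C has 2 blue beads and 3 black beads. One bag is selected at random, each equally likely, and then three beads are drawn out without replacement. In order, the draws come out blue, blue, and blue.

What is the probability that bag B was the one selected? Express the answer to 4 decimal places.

0.9438

For each hypothesis, P(data | H) works out to: P(data | bag A) = (3/9)(2/8)(1/7) = 0.011905; P(data | bag B) = (4/6)(3/5)(2/4) = 0.2; P(data | bag C) = (2/5)(1/4)(0/3) = 0.
Multiplying each by its prior: 1/3 · 0.011905 = 0.0039683, 1/3 · 0.2 = 0.066667, 1/3 · 0 = 0; these sum to 0.070635.
Therefore the posterior P(bag B | data) = (0.066667) / (0.070635) = 0.94382.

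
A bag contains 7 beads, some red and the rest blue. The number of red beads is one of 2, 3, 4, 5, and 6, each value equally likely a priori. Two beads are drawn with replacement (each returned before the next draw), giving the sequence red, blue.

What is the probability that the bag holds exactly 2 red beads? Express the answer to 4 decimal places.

0.2000

The likelihood of the observed sequence under each hypothesis: P(data | r = 2) = (2/7)(5/7) = 10/49; P(data | r = 3) = (3/7)(4/7) = 12/49; P(data | r = 4) = (4/7)(3/7) = 12/49; P(data | r = 5) = (5/7)(2/7) = 10/49; P(data | r = 6) = (6/7)(1/7) = 6/49.
Weighting by the prior gives 1/5 · 10/49 = 2/49, 1/5 · 12/49 = 12/245, 1/5 · 12/49 = 12/245, 1/5 · 10/49 = 2/49, 1/5 · 6/49 = 6/245; these sum to 10/49.
Hence P(r = 2 | data) = (2/49) / (10/49) = 1/5.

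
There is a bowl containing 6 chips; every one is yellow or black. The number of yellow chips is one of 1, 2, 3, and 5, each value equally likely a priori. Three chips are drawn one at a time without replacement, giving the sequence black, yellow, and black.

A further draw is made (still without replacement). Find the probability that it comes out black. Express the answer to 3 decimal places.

For each hypothesis, P(data | H) works out to: P(data | r = 1) = (5/6)(1/5)(4/4) = 1/6; P(data | r = 2) = (4/6)(2/5)(3/4) = 1/5; P(data | r = 3) = (3/6)(3/5)(2/4) = 3/20; P(data | r = 5) = (1/6)(5/5)(0/4) = 0.
Weighting by the prior gives 1/4 · 1/6 = 1/24, 1/4 · 1/5 = 1/20, 1/4 · 3/20 = 3/80, 1/4 · 0 = 0; with total 31/240.
Dividing through by the total gives posterior P(r = 1 | data) = 10/31, P(r = 2 | data) = 12/31, P(r = 3 | data) = 9/31, P(r = 5 | data) = 0.
The predictive probability is P(black next | data) = (1)(10/31) + (2/3)(12/31) + (1/3)(9/31) = 21/31.

0.677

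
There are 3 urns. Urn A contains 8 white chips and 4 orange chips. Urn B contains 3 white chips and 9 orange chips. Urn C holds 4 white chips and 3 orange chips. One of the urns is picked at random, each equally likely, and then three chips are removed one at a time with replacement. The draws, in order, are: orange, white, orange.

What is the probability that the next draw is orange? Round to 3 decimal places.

The likelihood of the observed sequence under each hypothesis: P(data | urn A) = (4/12)(8/12)(4/12) = 0.074074; P(data | urn B) = (9/12)(3/12)(9/12) = 0.14062; P(data | urn C) = (3/7)(4/7)(3/7) = 0.10496.
Multiplying each by its prior: 1/3 · 0.074074 = 0.024691, 1/3 · 0.14062 = 0.046875, 1/3 · 0.10496 = 0.034985; these sum to 0.10655.
Normalising, the posterior is P(urn A | data) = 0.23173, P(urn B | data) = 0.43993, P(urn C | data) = 0.32834.
Averaging over the posterior, P(orange next | data) = (1/3)(0.23173) + (3/4)(0.43993) + (3/7)(0.32834) = 0.54791.

0.548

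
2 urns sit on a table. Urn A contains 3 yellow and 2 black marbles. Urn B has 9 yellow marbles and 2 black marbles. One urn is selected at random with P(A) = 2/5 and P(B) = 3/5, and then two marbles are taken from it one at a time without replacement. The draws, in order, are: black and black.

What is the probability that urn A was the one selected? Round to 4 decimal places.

For each hypothesis, P(data | H) works out to: P(data | urn A) = (2/5)(1/4) = 1/10; P(data | urn B) = (2/11)(1/10) = 1/55.
Multiplying each by its prior: 2/5 · 1/10 = 1/25, 3/5 · 1/55 = 3/275; these sum to 14/275.
So P(urn A | data) = (1/25) / (14/275) = 11/14.

0.7857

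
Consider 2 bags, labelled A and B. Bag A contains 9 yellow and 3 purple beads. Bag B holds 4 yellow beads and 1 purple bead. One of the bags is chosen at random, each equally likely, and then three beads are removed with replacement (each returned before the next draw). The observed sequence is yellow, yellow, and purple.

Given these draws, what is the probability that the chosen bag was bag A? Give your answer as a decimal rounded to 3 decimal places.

0.523

Compute the likelihood of the observed sequence for each case: P(data | bag A) = (9/12)(9/12)(3/12) = 0.14062; P(data | bag B) = (4/5)(4/5)(1/5) = 0.128.
The prior-weighted likelihoods are 1/2 · 0.14062 = 0.070312, 1/2 · 0.128 = 0.064; these sum to 0.13431.
Therefore the posterior P(bag A | data) = (0.070312) / (0.13431) = 0.5235.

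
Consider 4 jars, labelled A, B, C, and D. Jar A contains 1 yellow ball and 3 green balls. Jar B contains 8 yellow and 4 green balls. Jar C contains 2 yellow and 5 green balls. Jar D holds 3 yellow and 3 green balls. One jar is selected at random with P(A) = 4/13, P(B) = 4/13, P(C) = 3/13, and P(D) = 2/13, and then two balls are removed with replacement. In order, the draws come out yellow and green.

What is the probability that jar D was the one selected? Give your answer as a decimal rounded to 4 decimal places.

The likelihood of the observed sequence under each hypothesis: P(data | jar A) = (1/4)(3/4) = 0.1875; P(data | jar B) = (8/12)(4/12) = 0.22222; P(data | jar C) = (2/7)(5/7) = 0.20408; P(data | jar D) = (3/6)(3/6) = 0.25.
Multiplying each by its prior: 4/13 · 0.1875 = 0.057692, 4/13 · 0.22222 = 0.068376, 3/13 · 0.20408 = 0.047096, 2/13 · 0.25 = 0.038462; with total 0.21163.
Therefore the posterior P(jar D | data) = (0.038462) / (0.21163) = 0.18174.

0.1817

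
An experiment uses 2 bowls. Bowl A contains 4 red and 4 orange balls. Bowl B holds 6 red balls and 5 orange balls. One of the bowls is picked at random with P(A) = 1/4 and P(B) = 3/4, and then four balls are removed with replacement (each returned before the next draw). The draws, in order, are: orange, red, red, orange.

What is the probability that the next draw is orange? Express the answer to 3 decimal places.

0.466

Compute the likelihood of the observed sequence for each case: P(data | bowl A) = (4/8)(4/8)(4/8)(4/8) = 0.0625; P(data | bowl B) = (5/11)(6/11)(6/11)(5/11) = 0.061471.
The prior-weighted likelihoods are 1/4 · 0.0625 = 0.015625, 3/4 · 0.061471 = 0.046103; these sum to 0.061728.
The posterior is then P(bowl A | data) = 0.25312, P(bowl B | data) = 0.74688.
Averaging over the posterior, P(orange next | data) = (1/2)(0.25312) + (5/11)(0.74688) = 0.46605.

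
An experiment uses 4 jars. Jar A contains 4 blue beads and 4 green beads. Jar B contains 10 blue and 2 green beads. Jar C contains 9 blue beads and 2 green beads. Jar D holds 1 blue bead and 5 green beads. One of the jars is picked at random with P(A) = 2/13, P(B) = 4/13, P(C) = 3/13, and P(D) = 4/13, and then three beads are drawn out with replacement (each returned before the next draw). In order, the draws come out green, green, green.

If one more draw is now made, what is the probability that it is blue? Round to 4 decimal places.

0.2080

Compute the likelihood of the observed sequence for each case: P(data | jar A) = (4/8)(4/8)(4/8) = 0.125; P(data | jar B) = (2/12)(2/12)(2/12) = 0.0046296; P(data | jar C) = (2/11)(2/11)(2/11) = 0.0060105; P(data | jar D) = (5/6)(5/6)(5/6) = 0.5787.
Multiplying each by its prior: 2/13 · 0.125 = 0.019231, 4/13 · 0.0046296 = 0.0014245, 3/13 · 0.0060105 = 0.001387, 4/13 · 0.5787 = 0.17806; summing to 0.2001.
The posterior is then P(jar A | data) = 0.096103, P(jar B | data) = 0.0071188, P(jar C | data) = 0.0069316, P(jar D | data) = 0.88985.
So P(blue next | data) = Σ P(blue next | H) P(H | data) = (1/2)(0.096103) + (5/6)(0.0071188) + (9/11)(0.0069316) + (1/6)(0.88985) = 0.20796.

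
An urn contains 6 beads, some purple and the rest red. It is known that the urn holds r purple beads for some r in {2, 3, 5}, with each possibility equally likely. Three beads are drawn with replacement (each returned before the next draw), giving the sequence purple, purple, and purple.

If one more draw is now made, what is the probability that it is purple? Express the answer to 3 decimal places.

0.752

Under each hypothesis, the probability of the observed sequence is: P(data | r = 2) = (2/6)(2/6)(2/6) = 1/27; P(data | r = 3) = (3/6)(3/6)(3/6) = 1/8; P(data | r = 5) = (5/6)(5/6)(5/6) = 125/216.
The prior-weighted likelihoods are 1/3 · 1/27 = 1/81, 1/3 · 1/8 = 1/24, 1/3 · 125/216 = 125/648; these sum to 20/81.
Dividing through by the total gives posterior P(r = 2 | data) = 1/20, P(r = 3 | data) = 27/160, P(r = 5 | data) = 25/32.
Averaging over the posterior, P(purple next | data) = (1/3)(1/20) + (1/2)(27/160) + (5/6)(25/32) = 361/480.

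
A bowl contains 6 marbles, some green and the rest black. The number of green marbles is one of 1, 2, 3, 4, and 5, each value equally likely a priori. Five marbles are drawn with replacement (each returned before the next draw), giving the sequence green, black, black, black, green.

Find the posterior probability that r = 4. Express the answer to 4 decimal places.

0.1647

The likelihood of the observed sequence under each hypothesis: P(data | r = 1) = (1/6)(5/6)(5/6)(5/6)(1/6) = 0.016075; P(data | r = 2) = (2/6)(4/6)(4/6)(4/6)(2/6) = 0.032922; P(data | r = 3) = (3/6)(3/6)(3/6)(3/6)(3/6) = 0.03125; P(data | r = 4) = (4/6)(2/6)(2/6)(2/6)(4/6) = 0.016461; P(data | r = 5) = (5/6)(1/6)(1/6)(1/6)(5/6) = 0.003215.
Weighting by the prior gives 1/5 · 0.016075 = 0.003215, 1/5 · 0.032922 = 0.0065844, 1/5 · 0.03125 = 0.00625, 1/5 · 0.016461 = 0.0032922, 1/5 · 0.003215 = 0.000643; these sum to 0.019985.
Hence P(r = 4 | data) = (0.0032922) / (0.019985) = 0.16474.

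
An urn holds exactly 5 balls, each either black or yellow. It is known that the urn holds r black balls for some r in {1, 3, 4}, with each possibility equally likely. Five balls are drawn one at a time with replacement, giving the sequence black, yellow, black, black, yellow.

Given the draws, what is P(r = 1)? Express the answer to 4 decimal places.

For each hypothesis, P(data | H) works out to: P(data | r = 1) = (1/5)(4/5)(1/5)(1/5)(4/5) = 0.00512; P(data | r = 3) = (3/5)(2/5)(3/5)(3/5)(2/5) = 0.03456; P(data | r = 4) = (4/5)(1/5)(4/5)(4/5)(1/5) = 0.02048.
Weighting by the prior gives 1/3 · 0.00512 = 0.0017067, 1/3 · 0.03456 = 0.01152, 1/3 · 0.02048 = 0.0068267; with total 0.020053.
By Bayes' rule, P(r = 1 | data) = (0.0017067) / (0.020053) = 0.085106.

0.0851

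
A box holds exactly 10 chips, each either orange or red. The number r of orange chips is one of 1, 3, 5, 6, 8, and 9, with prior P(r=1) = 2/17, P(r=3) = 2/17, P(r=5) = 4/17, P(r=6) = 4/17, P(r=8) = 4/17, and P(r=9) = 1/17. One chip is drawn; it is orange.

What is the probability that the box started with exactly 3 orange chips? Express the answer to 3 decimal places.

For each hypothesis, P(data | H) works out to: P(data | r = 1) = (1/10) = 1/10; P(data | r = 3) = (3/10) = 3/10; P(data | r = 5) = (5/10) = 1/2; P(data | r = 6) = (6/10) = 3/5; P(data | r = 8) = (8/10) = 4/5; P(data | r = 9) = (9/10) = 9/10.
Weighting by the prior gives 2/17 · 1/10 = 1/85, 2/17 · 3/10 = 3/85, 4/17 · 1/2 = 2/17, 4/17 · 3/5 = 12/85, 4/17 · 4/5 = 16/85, 1/17 · 9/10 = 9/170; these sum to 93/170.
Hence P(r = 3 | data) = (3/85) / (93/170) = 2/31.

0.065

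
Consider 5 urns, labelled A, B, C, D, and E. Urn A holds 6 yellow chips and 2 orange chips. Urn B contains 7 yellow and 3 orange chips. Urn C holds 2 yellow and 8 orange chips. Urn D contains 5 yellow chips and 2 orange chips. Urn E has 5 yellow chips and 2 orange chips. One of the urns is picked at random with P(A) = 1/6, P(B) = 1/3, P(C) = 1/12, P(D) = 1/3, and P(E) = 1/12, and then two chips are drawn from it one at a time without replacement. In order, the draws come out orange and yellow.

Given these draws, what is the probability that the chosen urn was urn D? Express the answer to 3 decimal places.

0.349

Under each hypothesis, the probability of the observed sequence is: P(data | urn A) = (2/8)(6/7) = 3/14; P(data | urn B) = (3/10)(7/9) = 7/30; P(data | urn C) = (8/10)(2/9) = 8/45; P(data | urn D) = (2/7)(5/6) = 5/21; P(data | urn E) = (2/7)(5/6) = 5/21.
The prior-weighted likelihoods are 1/6 · 3/14 = 1/28, 1/3 · 7/30 = 7/90, 1/12 · 8/45 = 2/135, 1/3 · 5/21 = 5/63, 1/12 · 5/21 = 5/252; with total 43/189.
By Bayes' rule, P(urn D | data) = (5/63) / (43/189) = 15/43.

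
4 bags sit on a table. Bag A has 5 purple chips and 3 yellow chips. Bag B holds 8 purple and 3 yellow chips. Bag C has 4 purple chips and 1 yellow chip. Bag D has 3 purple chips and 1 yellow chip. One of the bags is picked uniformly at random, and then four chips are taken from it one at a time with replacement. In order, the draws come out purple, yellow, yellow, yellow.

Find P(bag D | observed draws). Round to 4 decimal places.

0.1780

The likelihood of the observed sequence under each hypothesis: P(data | bag A) = (5/8)(3/8)(3/8)(3/8) = 0.032959; P(data | bag B) = (8/11)(3/11)(3/11)(3/11) = 0.014753; P(data | bag C) = (4/5)(1/5)(1/5)(1/5) = 0.0064; P(data | bag D) = (3/4)(1/4)(1/4)(1/4) = 0.011719.
Multiplying each by its prior: 1/4 · 0.032959 = 0.0082397, 1/4 · 0.014753 = 0.0036883, 1/4 · 0.0064 = 0.0016, 1/4 · 0.011719 = 0.0029297; these sum to 0.016458.
By Bayes' rule, P(bag D | data) = (0.0029297) / (0.016458) = 0.17801.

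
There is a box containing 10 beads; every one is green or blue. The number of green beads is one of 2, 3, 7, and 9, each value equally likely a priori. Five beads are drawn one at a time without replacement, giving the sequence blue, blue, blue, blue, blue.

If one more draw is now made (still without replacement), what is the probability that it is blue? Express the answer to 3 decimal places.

0.545

For each hypothesis, P(data | H) works out to: P(data | r = 2) = (8/10)(7/9)(6/8)(5/7)(4/6) = 2/9; P(data | r = 3) = (7/10)(6/9)(5/8)(4/7)(3/6) = 1/12; P(data | r = 7) = (3/10)(2/9)(1/8)(0/7) = 0; P(data | r = 9) = (1/10)(0/9) = 0.
The prior-weighted likelihoods are 1/4 · 2/9 = 1/18, 1/4 · 1/12 = 1/48, 1/4 · 0 = 0, 1/4 · 0 = 0; with total 11/144.
The posterior is then P(r = 2 | data) = 8/11, P(r = 3 | data) = 3/11, P(r = 7 | data) = 0, P(r = 9 | data) = 0.
So P(blue next | data) = Σ P(blue next | H) P(H | data) = (3/5)(8/11) + (2/5)(3/11) = 6/11.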